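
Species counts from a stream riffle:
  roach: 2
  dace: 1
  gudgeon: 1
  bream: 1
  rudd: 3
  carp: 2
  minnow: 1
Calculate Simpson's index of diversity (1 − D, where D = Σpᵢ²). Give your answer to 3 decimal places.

Total N = 2+1+1+1+3+2+1 = 11, so the proportions are 0.18182, 0.09091, 0.09091, 0.09091, 0.27273, 0.18182, 0.09091 (working shown to 5 dp, full precision carried).
D = 0.18182² + 0.09091² + 0.09091² + 0.09091² + 0.27273² + 0.18182² + 0.09091² = 0.03306 + 0.00826 + 0.00826 + 0.00826 + 0.07438 + 0.03306 + 0.00826 = 0.17355.
So 1 − D = 0.82645, i.e. 0.826 to 3 decimal places.

0.826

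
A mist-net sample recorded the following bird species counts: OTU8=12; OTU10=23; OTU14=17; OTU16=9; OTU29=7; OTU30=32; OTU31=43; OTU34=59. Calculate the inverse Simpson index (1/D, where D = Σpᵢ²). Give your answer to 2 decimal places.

Total N = 12+23+17+9+7+32+43+59 = 202, so the proportions are 0.059406, 0.113861, 0.084158, 0.044554, 0.034653, 0.158416, 0.212871, 0.292079 (working shown to 6 dp, full precision carried).
D = 0.059406² + 0.113861² + 0.084158² + 0.044554² + 0.034653² + 0.158416² + 0.212871² + 0.292079² = 0.003529 + 0.012964 + 0.007083 + 0.001985 + 0.001201 + 0.025096 + 0.045314 + 0.085310 = 0.182482.
So 1/D = 5.4800, i.e. 5.48 to 2 decimal places.

5.48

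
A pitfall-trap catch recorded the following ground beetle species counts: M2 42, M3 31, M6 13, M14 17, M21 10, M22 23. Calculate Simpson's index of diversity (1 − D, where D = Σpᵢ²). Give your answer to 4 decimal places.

0.7939

Total N = 42+31+13+17+10+23 = 136, so the proportions are 0.308824, 0.227941, 0.095588, 0.125, 0.073529, 0.169118 (working shown to 6 dp, full precision carried).
D = 0.308824² + 0.227941² + 0.095588² + 0.125² + 0.073529² + 0.169118² = 0.095372 + 0.051957 + 0.009137 + 0.015625 + 0.005407 + 0.028601 = 0.206099.
So 1 − D = 0.793901, i.e. 0.7939 to 4 decimal places.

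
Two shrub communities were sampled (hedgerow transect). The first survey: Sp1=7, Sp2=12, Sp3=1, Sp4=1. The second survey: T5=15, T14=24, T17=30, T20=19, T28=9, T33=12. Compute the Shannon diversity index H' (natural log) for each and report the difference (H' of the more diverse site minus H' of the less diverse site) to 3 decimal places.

The first survey: N=21, proportions 0.33333, 0.57143, 0.04762, 0.04762, giving H' = 0.97594 (working shown to 5 dp, full precision carried).
The second survey: N=109, proportions 0.13761, 0.22018, 0.27523, 0.17431, 0.08257, 0.11009, giving H' = 1.71458.
Difference = |0.97594 − 1.71458| = 0.73864, i.e. 0.739 to 3 decimal places.

0.739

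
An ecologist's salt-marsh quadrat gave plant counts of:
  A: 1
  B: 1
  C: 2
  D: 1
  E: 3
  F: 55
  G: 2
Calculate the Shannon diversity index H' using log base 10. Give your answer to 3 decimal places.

Total N = 1+1+2+1+3+55+2 = 65, so the proportions are 0.01538, 0.01538, 0.03077, 0.01538, 0.04615, 0.84615, 0.03077 (working shown to 5 dp, full precision carried).
Each pᵢ log₁₀ pᵢ term: 0.01538×(-1.81291)=-0.02789, 0.01538×(-1.81291)=-0.02789, 0.03077×(-1.51188)=-0.04652, 0.01538×(-1.81291)=-0.02789, 0.04615×(-1.33579)=-0.06165, 0.84615×(-0.07255)=-0.06139, 0.03077×(-1.51188)=-0.04652.
Sum = -0.29975, so H' = 0.300.

0.300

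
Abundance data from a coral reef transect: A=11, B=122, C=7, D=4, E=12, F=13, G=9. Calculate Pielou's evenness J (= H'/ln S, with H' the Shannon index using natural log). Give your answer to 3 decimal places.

0.600

Total N = 11+122+7+4+12+13+9 = 178, so the proportions are 0.0618, 0.68539, 0.03933, 0.02247, 0.06742, 0.07303, 0.05056 (working shown to 5 dp, full precision carried).
H' = −Σ pᵢ ln pᵢ = −((-0.17204) + (-0.25892) + (-0.12725) + (-0.08529) + (-0.18181) + (-0.19112) + (-0.15090)) = 1.16733.
With S = 7 species, ln S = 1.94591, so J = 1.16733/1.94591 = 0.59989, i.e. 0.600 to 3 decimal places.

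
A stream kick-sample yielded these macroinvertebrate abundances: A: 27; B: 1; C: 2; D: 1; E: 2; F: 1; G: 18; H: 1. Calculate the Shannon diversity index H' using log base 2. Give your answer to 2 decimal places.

1.81

Total N = 27+1+2+1+2+1+18+1 = 53, so the proportions are 0.5094, 0.0189, 0.0377, 0.0189, 0.0377, 0.0189, 0.3396, 0.0189 (working shown to 4 dp, full precision carried).
Each pᵢ log₂ pᵢ term: 0.5094×(-0.9730)=-0.4957, 0.0189×(-5.7279)=-0.1081, 0.0377×(-4.7279)=-0.1784, 0.0189×(-5.7279)=-0.1081, 0.0377×(-4.7279)=-0.1784, 0.0189×(-5.7279)=-0.1081, 0.3396×(-1.5580)=-0.5291, 0.0189×(-5.7279)=-0.1081.
Sum = -1.8139, so H' = 1.81.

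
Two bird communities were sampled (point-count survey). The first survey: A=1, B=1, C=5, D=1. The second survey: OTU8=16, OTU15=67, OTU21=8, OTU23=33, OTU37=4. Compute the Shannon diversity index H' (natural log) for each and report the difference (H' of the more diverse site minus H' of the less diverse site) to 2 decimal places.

0.16

The first survey: N=8, proportions 0.125, 0.125, 0.625, 0.125, giving H' = 1.0735 (working shown to 4 dp, full precision carried).
The second survey: N=128, proportions 0.125, 0.5234, 0.0625, 0.2578, 0.0312, giving H' = 1.2298.
Difference = |1.0735 − 1.2298| = 0.1563, i.e. 0.16 to 2 decimal places.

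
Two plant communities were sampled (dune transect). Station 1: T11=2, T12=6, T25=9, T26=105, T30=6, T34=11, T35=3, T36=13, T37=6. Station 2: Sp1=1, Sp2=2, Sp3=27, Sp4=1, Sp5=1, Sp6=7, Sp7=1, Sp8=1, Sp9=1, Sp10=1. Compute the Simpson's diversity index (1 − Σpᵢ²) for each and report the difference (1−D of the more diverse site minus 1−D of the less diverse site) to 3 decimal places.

0.018

Station 1: N=161, proportions 0.01242, 0.03727, 0.0559, 0.65217, 0.03727, 0.06832, 0.01863, 0.08075, 0.03727, giving 1−D = 0.55569 (working shown to 5 dp, full precision carried).
Station 2: N=43, proportions 0.02326, 0.04651, 0.62791, 0.02326, 0.02326, 0.16279, 0.02326, 0.02326, 0.02326, 0.02326, giving 1−D = 0.57328.
Difference = |0.55569 − 0.57328| = 0.01759, i.e. 0.018 to 3 decimal places.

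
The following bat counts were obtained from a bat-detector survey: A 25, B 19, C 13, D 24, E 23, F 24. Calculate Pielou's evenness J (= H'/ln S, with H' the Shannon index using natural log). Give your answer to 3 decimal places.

Total N = 25+19+13+24+23+24 = 128, so the proportions are 0.19531, 0.14844, 0.10156, 0.1875, 0.17969, 0.1875 (working shown to 5 dp, full precision carried).
H' = −Σ pᵢ ln pᵢ = −((-0.31898) + (-0.28316) + (-0.23228) + (-0.31387) + (-0.30844) + (-0.31387)) = 1.77060.
With S = 6 species, ln S = 1.79176, so J = 1.77060/1.79176 = 0.98819, i.e. 0.988 to 3 decimal places.

0.988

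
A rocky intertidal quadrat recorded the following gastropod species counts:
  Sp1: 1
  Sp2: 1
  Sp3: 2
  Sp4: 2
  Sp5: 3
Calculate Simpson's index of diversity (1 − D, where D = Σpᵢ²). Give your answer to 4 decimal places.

0.7654

Total N = 1+1+2+2+3 = 9, so the proportions are 0.111111, 0.111111, 0.222222, 0.222222, 0.333333 (working shown to 6 dp, full precision carried).
D = 0.111111² + 0.111111² + 0.222222² + 0.222222² + 0.333333² = 0.012346 + 0.012346 + 0.049383 + 0.049383 + 0.111111 = 0.234568.
So 1 − D = 0.765432, i.e. 0.7654 to 4 decimal places.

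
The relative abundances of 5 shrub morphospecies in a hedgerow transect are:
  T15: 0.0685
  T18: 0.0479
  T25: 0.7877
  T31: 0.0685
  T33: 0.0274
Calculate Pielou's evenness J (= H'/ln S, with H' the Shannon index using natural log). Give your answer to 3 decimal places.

0.497

H' = −Σ pᵢ ln pᵢ = −((-0.18364) + (-0.14555) + (-0.18798) + (-0.18364) + (-0.09856)) = 0.79938 (working shown to 5 dp, full precision carried).
With S = 5 species, ln S = 1.60944, so J = 0.79938/1.60944 = 0.49668, i.e. 0.497 to 3 decimal places.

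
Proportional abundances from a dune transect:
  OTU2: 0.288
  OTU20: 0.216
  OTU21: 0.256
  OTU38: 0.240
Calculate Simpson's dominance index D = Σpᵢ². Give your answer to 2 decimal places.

D = 0.288² + 0.216² + 0.256² + 0.24² = 0.0829 + 0.0467 + 0.0655 + 0.0576 = 0.2527 (working shown to 4 dp, full precision carried).
To 2 decimal places, D = 0.25.

0.25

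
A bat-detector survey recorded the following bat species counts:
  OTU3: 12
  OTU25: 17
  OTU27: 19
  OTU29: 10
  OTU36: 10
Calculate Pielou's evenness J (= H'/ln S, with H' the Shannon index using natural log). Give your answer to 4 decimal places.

Total N = 12+17+19+10+10 = 68, so the proportions are 0.176471, 0.25, 0.279412, 0.147059, 0.147059 (working shown to 6 dp, full precision carried).
H' = −Σ pᵢ ln pᵢ = −((-0.306106) + (-0.346574) + (-0.356269) + (-0.281900) + (-0.281900)) = 1.572750.
With S = 5 species, ln S = 1.609438, so J = 1.572750/1.609438 = 0.977204, i.e. 0.9772 to 4 decimal places.

0.9772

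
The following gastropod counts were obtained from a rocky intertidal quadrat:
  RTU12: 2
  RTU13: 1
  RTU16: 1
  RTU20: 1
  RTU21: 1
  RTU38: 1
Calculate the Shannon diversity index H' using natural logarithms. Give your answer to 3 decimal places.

1.748

Total N = 2+1+1+1+1+1 = 7, so the proportions are 0.28571, 0.14286, 0.14286, 0.14286, 0.14286, 0.14286 (working shown to 5 dp, full precision carried).
Each pᵢ ln pᵢ term: 0.28571×(-1.25276)=-0.35793, 0.14286×(-1.94591)=-0.27799, 0.14286×(-1.94591)=-0.27799, 0.14286×(-1.94591)=-0.27799, 0.14286×(-1.94591)=-0.27799, 0.14286×(-1.94591)=-0.27799.
Sum = -1.74787, so H' = 1.748.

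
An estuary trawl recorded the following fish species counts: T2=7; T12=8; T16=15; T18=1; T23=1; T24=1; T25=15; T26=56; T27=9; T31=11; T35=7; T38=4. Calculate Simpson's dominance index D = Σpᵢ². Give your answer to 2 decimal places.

0.22

Total N = 7+8+15+1+1+1+15+56+9+11+7+4 = 135, so the proportions are 0.0519, 0.0593, 0.1111, 0.0074, 0.0074, 0.0074, 0.1111, 0.4148, 0.0667, 0.0815, 0.0519, 0.0296 (working shown to 4 dp, full precision carried).
D = 0.0519² + 0.0593² + 0.1111² + 0.0074² + 0.0074² + 0.0074² + 0.1111² + 0.4148² + 0.0667² + 0.0815² + 0.0519² + 0.0296² = 0.0027 + 0.0035 + 0.0123 + 0.0001 + 0.0001 + 0.0001 + 0.0123 + 0.1721 + 0.0044 + 0.0066 + 0.0027 + 0.0009 = 0.2178.
To 2 decimal places, D = 0.22.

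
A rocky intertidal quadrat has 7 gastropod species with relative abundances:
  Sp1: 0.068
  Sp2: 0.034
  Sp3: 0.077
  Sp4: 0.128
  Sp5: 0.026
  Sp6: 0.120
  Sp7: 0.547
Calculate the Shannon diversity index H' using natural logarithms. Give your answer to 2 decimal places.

Each pᵢ ln pᵢ term (working shown to 4 dp, full precision carried): 0.068×(-2.6882)=-0.1828, 0.034×(-3.3814)=-0.1150, 0.077×(-2.5639)=-0.1974, 0.128×(-2.0557)=-0.2631, 0.026×(-3.6497)=-0.0949, 0.12×(-2.1203)=-0.2544, 0.547×(-0.6033)=-0.3300.
Sum = -1.4377, so H' = 1.44.

1.44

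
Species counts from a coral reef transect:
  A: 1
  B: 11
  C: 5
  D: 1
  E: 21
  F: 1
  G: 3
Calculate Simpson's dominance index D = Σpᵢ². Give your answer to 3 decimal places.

0.324

Total N = 1+11+5+1+21+1+3 = 43, so the proportions are 0.02326, 0.25581, 0.11628, 0.02326, 0.48837, 0.02326, 0.06977 (working shown to 5 dp, full precision carried).
D = 0.02326² + 0.25581² + 0.11628² + 0.02326² + 0.48837² + 0.02326² + 0.06977² = 0.00054 + 0.06544 + 0.01352 + 0.00054 + 0.23851 + 0.00054 + 0.00487 = 0.32396.
To 3 decimal places, D = 0.324.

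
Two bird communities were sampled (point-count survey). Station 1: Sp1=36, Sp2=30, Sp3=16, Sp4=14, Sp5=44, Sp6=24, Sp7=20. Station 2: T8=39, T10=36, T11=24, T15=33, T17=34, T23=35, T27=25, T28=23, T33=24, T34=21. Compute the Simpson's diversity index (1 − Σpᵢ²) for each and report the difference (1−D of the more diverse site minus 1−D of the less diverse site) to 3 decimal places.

Station 1: N=184, proportions 0.195652, 0.163043, 0.086957, 0.076087, 0.23913, 0.130435, 0.108696, giving 1−D = 0.835775 (working shown to 6 dp, full precision carried).
Station 2: N=294, proportions 0.132653, 0.122449, 0.081633, 0.112245, 0.115646, 0.119048, 0.085034, 0.078231, 0.081633, 0.071429, giving 1−D = 0.895483.
Difference = |0.835775 − 0.895483| = 0.059708, i.e. 0.060 to 3 decimal places.

0.060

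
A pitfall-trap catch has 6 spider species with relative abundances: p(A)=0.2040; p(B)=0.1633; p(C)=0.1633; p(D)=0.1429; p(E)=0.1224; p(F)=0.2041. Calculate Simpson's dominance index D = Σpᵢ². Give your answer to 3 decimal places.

D = 0.204² + 0.1633² + 0.1633² + 0.1429² + 0.1224² + 0.2041² = 0.04162 + 0.02667 + 0.02667 + 0.02042 + 0.01498 + 0.04166 = 0.17201 (working shown to 5 dp, full precision carried).
To 3 decimal places, D = 0.172.

0.172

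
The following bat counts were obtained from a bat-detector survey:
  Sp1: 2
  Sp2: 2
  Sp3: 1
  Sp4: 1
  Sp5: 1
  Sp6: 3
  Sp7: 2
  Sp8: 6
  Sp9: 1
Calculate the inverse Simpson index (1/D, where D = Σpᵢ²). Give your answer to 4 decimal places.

Total N = 2+2+1+1+1+3+2+6+1 = 19, so the proportions are 0.10526316, 0.10526316, 0.05263158, 0.05263158, 0.05263158, 0.15789474, 0.10526316, 0.31578947, 0.05263158 (working shown to 8 dp, full precision carried).
D = 0.10526316² + 0.10526316² + 0.05263158² + 0.05263158² + 0.05263158² + 0.15789474² + 0.10526316² + 0.31578947² + 0.05263158² = 0.01108033 + 0.01108033 + 0.00277008 + 0.00277008 + 0.00277008 + 0.02493075 + 0.01108033 + 0.09972299 + 0.00277008 = 0.16897507.
So 1/D = 5.918033, i.e. 5.9180 to 4 decimal places.

5.9180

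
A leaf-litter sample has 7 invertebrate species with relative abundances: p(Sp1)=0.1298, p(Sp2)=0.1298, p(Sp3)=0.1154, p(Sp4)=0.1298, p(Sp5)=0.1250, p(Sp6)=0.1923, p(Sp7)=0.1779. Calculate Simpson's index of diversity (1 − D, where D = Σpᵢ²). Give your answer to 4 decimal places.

D = 0.1298² + 0.1298² + 0.1154² + 0.1298² + 0.125² + 0.1923² + 0.1779² = 0.016848 + 0.016848 + 0.013317 + 0.016848 + 0.015625 + 0.036979 + 0.031648 = 0.148114 (working shown to 6 dp, full precision carried).
So 1 − D = 0.851886, i.e. 0.8519 to 4 decimal places.

0.8519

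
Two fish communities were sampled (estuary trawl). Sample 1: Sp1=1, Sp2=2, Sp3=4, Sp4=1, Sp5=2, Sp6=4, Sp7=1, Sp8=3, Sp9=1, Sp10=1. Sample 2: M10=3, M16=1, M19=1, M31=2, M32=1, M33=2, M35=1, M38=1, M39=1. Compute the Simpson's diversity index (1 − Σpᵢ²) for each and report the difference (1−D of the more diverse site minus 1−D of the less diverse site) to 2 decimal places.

0.00

Sample 1: N=20, proportions 0.05, 0.1, 0.2, 0.05, 0.1, 0.2, 0.05, 0.15, 0.05, 0.05, giving 1−D = 0.8650 (working shown to 4 dp, full precision carried).
Sample 2: N=13, proportions 0.2308, 0.0769, 0.0769, 0.1538, 0.0769, 0.1538, 0.0769, 0.0769, 0.0769, giving 1−D = 0.8639.
Difference = |0.8650 − 0.8639| = 0.0011, i.e. 0.00 to 2 decimal places.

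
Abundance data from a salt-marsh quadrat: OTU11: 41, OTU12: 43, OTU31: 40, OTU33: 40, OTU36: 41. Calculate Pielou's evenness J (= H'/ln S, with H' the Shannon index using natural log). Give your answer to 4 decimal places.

Total N = 41+43+40+40+41 = 205, so the proportions are 0.2, 0.209756, 0.195122, 0.195122, 0.2 (working shown to 6 dp, full precision carried).
H' = −Σ pᵢ ln pᵢ = −((-0.321888) + (-0.327599) + (-0.318855) + (-0.318855) + (-0.321888)) = 1.609084.
With S = 5 species, ln S = 1.609438, so J = 1.609084/1.609438 = 0.999780, i.e. 0.9998 to 4 decimal places.

0.9998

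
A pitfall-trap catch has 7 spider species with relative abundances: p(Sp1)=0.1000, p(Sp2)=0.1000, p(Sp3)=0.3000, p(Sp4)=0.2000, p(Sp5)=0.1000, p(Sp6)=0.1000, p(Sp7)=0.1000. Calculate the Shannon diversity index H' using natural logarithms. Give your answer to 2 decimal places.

1.83

Each pᵢ ln pᵢ term (working shown to 4 dp, full precision carried): 0.1×(-2.3026)=-0.2303, 0.1×(-2.3026)=-0.2303, 0.3×(-1.2040)=-0.3612, 0.2×(-1.6094)=-0.3219, 0.1×(-2.3026)=-0.2303, 0.1×(-2.3026)=-0.2303, 0.1×(-2.3026)=-0.2303.
Sum = -1.8344, so H' = 1.83.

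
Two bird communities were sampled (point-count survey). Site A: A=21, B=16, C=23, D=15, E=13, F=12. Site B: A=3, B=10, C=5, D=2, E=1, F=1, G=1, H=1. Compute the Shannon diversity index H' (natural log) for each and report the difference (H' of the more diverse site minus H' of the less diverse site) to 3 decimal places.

0.075

Site A: N=100, proportions 0.21, 0.16, 0.23, 0.15, 0.13, 0.12, giving H' = 1.763203 (working shown to 6 dp, full precision carried).
Site B: N=24, proportions 0.125, 0.416667, 0.208333, 0.083333, 0.041667, 0.041667, 0.041667, 0.041667, giving H' = 1.688255.
Difference = |1.763203 − 1.688255| = 0.074948, i.e. 0.075 to 3 decimal places.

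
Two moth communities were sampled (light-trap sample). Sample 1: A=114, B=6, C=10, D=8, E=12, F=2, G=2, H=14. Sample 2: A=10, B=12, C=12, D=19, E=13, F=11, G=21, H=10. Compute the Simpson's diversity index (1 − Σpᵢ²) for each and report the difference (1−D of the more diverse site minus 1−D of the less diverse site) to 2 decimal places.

0.34

Sample 1: N=168, proportions 0.6786, 0.0357, 0.0595, 0.0476, 0.0714, 0.0119, 0.0119, 0.0833, giving 1−D = 0.5201 (working shown to 4 dp, full precision carried).
Sample 2: N=108, proportions 0.0926, 0.1111, 0.1111, 0.1759, 0.1204, 0.1019, 0.1944, 0.0926, giving 1−D = 0.8645.
Difference = |0.5201 − 0.8645| = 0.3444, i.e. 0.34 to 2 decimal places.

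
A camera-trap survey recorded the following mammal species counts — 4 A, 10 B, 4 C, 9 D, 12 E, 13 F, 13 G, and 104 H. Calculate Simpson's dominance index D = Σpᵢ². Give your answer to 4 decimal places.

Total N = 4+10+4+9+12+13+13+104 = 169, so the proportions are 0.023669, 0.059172, 0.023669, 0.053254, 0.071006, 0.076923, 0.076923, 0.615385 (working shown to 6 dp, full precision carried).
D = 0.023669² + 0.059172² + 0.023669² + 0.053254² + 0.071006² + 0.076923² + 0.076923² + 0.615385² = 0.000560 + 0.003501 + 0.000560 + 0.002836 + 0.005042 + 0.005917 + 0.005917 + 0.378698 = 0.403032.
To 4 decimal places, D = 0.4030.

0.4030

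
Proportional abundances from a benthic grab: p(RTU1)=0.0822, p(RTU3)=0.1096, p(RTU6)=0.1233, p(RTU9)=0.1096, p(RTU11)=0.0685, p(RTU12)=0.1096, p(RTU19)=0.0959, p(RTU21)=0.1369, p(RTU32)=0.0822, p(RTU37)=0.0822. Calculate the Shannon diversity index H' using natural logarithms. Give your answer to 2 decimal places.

Each pᵢ ln pᵢ term (working shown to 4 dp, full precision carried): 0.0822×(-2.4986)=-0.2054, 0.1096×(-2.2109)=-0.2423, 0.1233×(-2.0931)=-0.2581, 0.1096×(-2.2109)=-0.2423, 0.0685×(-2.6809)=-0.1836, 0.1096×(-2.2109)=-0.2423, 0.0959×(-2.3444)=-0.2248, 0.1369×(-1.9885)=-0.2722, 0.0822×(-2.4986)=-0.2054, 0.0822×(-2.4986)=-0.2054.
Sum = -2.2819, so H' = 2.28.

2.28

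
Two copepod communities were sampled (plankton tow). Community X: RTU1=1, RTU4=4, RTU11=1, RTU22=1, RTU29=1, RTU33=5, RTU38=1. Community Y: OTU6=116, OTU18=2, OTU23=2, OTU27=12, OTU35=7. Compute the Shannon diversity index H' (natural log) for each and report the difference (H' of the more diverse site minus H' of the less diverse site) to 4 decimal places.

1.0332

Community X: N=14, proportions 0.071429, 0.285714, 0.071429, 0.071429, 0.071429, 0.357143, 0.071429, giving H' = 1.668174 (working shown to 6 dp, full precision carried).
Community Y: N=139, proportions 0.834532, 0.014388, 0.014388, 0.086331, 0.05036, giving H' = 0.634983.
Difference = |1.668174 − 0.634983| = 1.033191, i.e. 1.0332 to 4 decimal places.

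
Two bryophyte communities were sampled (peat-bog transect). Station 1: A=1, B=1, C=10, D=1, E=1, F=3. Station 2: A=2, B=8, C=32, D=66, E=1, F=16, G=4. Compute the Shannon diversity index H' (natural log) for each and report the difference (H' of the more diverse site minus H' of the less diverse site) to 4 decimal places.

Station 1: N=17, proportions 0.058824, 0.058824, 0.588235, 0.058824, 0.058824, 0.176471, giving H' = 1.284879 (working shown to 6 dp, full precision carried).
Station 2: N=129, proportions 0.015504, 0.062016, 0.248062, 0.511628, 0.007752, 0.124031, 0.031008, giving H' = 1.329974.
Difference = |1.284879 − 1.329974| = 0.045095, i.e. 0.0451 to 4 decimal places.

0.0451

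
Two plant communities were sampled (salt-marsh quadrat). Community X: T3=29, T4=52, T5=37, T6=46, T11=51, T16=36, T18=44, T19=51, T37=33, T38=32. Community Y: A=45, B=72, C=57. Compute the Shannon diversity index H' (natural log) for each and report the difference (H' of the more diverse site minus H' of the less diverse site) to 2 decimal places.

1.20

Community X: N=411, proportions 0.07056, 0.12652, 0.09002, 0.11192, 0.12409, 0.08759, 0.10706, 0.12409, 0.08029, 0.07786, giving H' = 2.28214 (working shown to 5 dp, full precision carried).
Community Y: N=174, proportions 0.25862, 0.41379, 0.32759, giving H' = 1.08047.
Difference = |2.28214 − 1.08047| = 1.20167, i.e. 1.20 to 2 decimal places.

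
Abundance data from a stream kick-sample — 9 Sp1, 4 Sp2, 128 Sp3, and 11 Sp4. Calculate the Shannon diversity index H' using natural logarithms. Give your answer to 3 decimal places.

0.598

Total N = 9+4+128+11 = 152, so the proportions are 0.05921, 0.02632, 0.84211, 0.07237 (working shown to 5 dp, full precision carried).
Each pᵢ ln pᵢ term: 0.05921×(-2.82666)=-0.16737, 0.02632×(-3.63759)=-0.09573, 0.84211×(-0.17185)=-0.14472, 0.07237×(-2.62599)=-0.19004.
Sum = -0.59785, so H' = 0.598.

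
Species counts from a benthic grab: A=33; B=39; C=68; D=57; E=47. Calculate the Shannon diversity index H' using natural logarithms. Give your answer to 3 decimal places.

1.577

Total N = 33+39+68+57+47 = 244, so the proportions are 0.13525, 0.15984, 0.27869, 0.23361, 0.19262 (working shown to 5 dp, full precision carried).
Each pᵢ ln pᵢ term: 0.13525×(-2.00066)=-0.27058, 0.15984×(-1.83361)=-0.29308, 0.27869×(-1.27766)=-0.35607, 0.23361×(-1.45412)=-0.33969, 0.19262×(-1.64702)=-0.31725.
Sum = -1.57667, so H' = 1.577.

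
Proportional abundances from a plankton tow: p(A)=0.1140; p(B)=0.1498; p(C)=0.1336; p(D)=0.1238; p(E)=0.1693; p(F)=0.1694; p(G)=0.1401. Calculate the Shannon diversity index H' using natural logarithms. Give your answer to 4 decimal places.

1.9363

Each pᵢ ln pᵢ term (working shown to 6 dp, full precision carried): 0.114×(-2.171557)=-0.247557, 0.1498×(-1.898454)=-0.284388, 0.1336×(-2.012905)=-0.268924, 0.1238×(-2.089088)=-0.258629, 0.1693×(-1.776083)=-0.300691, 0.1694×(-1.775492)=-0.300768, 0.1401×(-1.965399)=-0.275352.
Sum = -1.936311, so H' = 1.9363.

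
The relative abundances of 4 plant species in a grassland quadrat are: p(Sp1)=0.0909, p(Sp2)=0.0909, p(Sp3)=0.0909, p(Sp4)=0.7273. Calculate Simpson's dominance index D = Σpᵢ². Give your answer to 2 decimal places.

D = 0.0909² + 0.0909² + 0.0909² + 0.7273² = 0.0083 + 0.0083 + 0.0083 + 0.5290 = 0.5538 (working shown to 4 dp, full precision carried).
To 2 decimal places, D = 0.55.

0.55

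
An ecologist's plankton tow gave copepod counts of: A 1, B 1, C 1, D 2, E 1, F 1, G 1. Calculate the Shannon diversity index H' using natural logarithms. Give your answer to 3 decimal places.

Total N = 1+1+1+2+1+1+1 = 8, so the proportions are 0.125, 0.125, 0.125, 0.25, 0.125, 0.125, 0.125 (working shown to 5 dp, full precision carried).
Each pᵢ ln pᵢ term: 0.125×(-2.07944)=-0.25993, 0.125×(-2.07944)=-0.25993, 0.125×(-2.07944)=-0.25993, 0.25×(-1.38629)=-0.34657, 0.125×(-2.07944)=-0.25993, 0.125×(-2.07944)=-0.25993, 0.125×(-2.07944)=-0.25993.
Sum = -1.90615, so H' = 1.906.

1.906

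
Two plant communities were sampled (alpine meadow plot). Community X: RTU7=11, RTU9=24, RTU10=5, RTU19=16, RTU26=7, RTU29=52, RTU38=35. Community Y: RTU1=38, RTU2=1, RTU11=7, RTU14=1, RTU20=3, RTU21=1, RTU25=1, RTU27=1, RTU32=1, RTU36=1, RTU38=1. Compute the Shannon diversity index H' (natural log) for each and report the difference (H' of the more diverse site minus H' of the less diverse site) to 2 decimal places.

0.43

Community X: N=150, proportions 0.0733, 0.16, 0.0333, 0.1067, 0.0467, 0.3467, 0.2333, giving H' = 1.6868 (working shown to 4 dp, full precision carried).
Community Y: N=56, proportions 0.6786, 0.0179, 0.125, 0.0179, 0.0536, 0.0179, 0.0179, 0.0179, 0.0179, 0.0179, 0.0179, giving H' = 1.2549.
Difference = |1.6868 − 1.2549| = 0.4319, i.e. 0.43 to 2 decimal places.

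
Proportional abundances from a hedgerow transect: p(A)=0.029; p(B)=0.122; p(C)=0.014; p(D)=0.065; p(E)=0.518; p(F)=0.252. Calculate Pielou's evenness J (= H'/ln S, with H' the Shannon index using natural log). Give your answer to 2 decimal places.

H' = −Σ pᵢ ln pᵢ = −((-0.1027) + (-0.2567) + (-0.0598) + (-0.1777) + (-0.3407) + (-0.3473)) = 1.2848 (working shown to 4 dp, full precision carried).
With S = 6 species, ln S = 1.7918, so J = 1.2848/1.7918 = 0.7171, i.e. 0.72 to 2 decimal places.

0.72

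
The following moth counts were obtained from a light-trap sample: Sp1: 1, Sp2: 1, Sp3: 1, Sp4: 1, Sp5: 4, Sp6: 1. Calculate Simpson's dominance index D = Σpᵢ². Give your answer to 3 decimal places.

Total N = 1+1+1+1+4+1 = 9, so the proportions are 0.11111, 0.11111, 0.11111, 0.11111, 0.44444, 0.11111 (working shown to 5 dp, full precision carried).
D = 0.11111² + 0.11111² + 0.11111² + 0.11111² + 0.44444² + 0.11111² = 0.01235 + 0.01235 + 0.01235 + 0.01235 + 0.19753 + 0.01235 = 0.25926.
To 3 decimal places, D = 0.259.

0.259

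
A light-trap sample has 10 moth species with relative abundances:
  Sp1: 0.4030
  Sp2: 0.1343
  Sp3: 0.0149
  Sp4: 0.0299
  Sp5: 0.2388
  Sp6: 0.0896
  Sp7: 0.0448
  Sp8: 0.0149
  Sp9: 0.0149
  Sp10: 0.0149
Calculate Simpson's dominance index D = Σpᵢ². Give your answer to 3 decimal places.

0.249

D = 0.403² + 0.1343² + 0.0149² + 0.0299² + 0.2388² + 0.0896² + 0.0448² + 0.0149² + 0.0149² + 0.0149² = 0.16241 + 0.01804 + 0.00022 + 0.00089 + 0.05703 + 0.00803 + 0.00201 + 0.00022 + 0.00022 + 0.00022 = 0.24929 (working shown to 5 dp, full precision carried).
To 3 decimal places, D = 0.249.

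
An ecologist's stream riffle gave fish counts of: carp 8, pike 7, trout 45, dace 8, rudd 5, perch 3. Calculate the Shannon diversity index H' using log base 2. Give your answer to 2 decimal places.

1.89

Total N = 8+7+45+8+5+3 = 76, so the proportions are 0.1053, 0.0921, 0.5921, 0.1053, 0.0658, 0.0395 (working shown to 4 dp, full precision carried).
Each pᵢ log₂ pᵢ term: 0.1053×(-3.2479)=-0.3419, 0.0921×(-3.4406)=-0.3169, 0.5921×(-0.7561)=-0.4477, 0.1053×(-3.2479)=-0.3419, 0.0658×(-3.9260)=-0.2583, 0.0395×(-4.6630)=-0.1841.
Sum = -1.8907, so H' = 1.89.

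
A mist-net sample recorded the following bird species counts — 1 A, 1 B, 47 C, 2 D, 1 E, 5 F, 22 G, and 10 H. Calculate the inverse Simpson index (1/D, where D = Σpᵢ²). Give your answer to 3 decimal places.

2.804

Total N = 1+1+47+2+1+5+22+10 = 89, so the proportions are 0.011236, 0.011236, 0.52809, 0.022472, 0.011236, 0.05618, 0.247191, 0.11236 (working shown to 6 dp, full precision carried).
D = 0.011236² + 0.011236² + 0.52809² + 0.022472² + 0.011236² + 0.05618² + 0.247191² + 0.11236² = 0.000126 + 0.000126 + 0.278879 + 0.000505 + 0.000126 + 0.003156 + 0.061103 + 0.012625 = 0.356647.
So 1/D = 2.80389, i.e. 2.804 to 3 decimal places.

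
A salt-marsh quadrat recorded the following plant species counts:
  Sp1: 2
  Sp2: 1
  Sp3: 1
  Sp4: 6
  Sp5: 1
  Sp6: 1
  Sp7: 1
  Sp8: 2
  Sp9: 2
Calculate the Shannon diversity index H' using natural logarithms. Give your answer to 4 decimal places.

1.9562

Total N = 2+1+1+6+1+1+1+2+2 = 17, so the proportions are 0.117647, 0.058824, 0.058824, 0.352941, 0.058824, 0.058824, 0.058824, 0.117647, 0.117647 (working shown to 6 dp, full precision carried).
Each pᵢ ln pᵢ term: 0.117647×(-2.140066)=-0.251772, 0.058824×(-2.833213)=-0.166660, 0.058824×(-2.833213)=-0.166660, 0.352941×(-1.041454)=-0.367572, 0.058824×(-2.833213)=-0.166660, 0.058824×(-2.833213)=-0.166660, 0.058824×(-2.833213)=-0.166660, 0.117647×(-2.140066)=-0.251772, 0.117647×(-2.140066)=-0.251772.
Sum = -1.956187, so H' = 1.9562.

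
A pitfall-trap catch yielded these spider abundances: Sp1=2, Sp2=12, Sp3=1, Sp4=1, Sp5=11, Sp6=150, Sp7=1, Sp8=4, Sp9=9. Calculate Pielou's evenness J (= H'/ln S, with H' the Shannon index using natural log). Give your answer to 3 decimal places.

0.402

Total N = 2+12+1+1+11+150+1+4+9 = 191, so the proportions are 0.01047, 0.06283, 0.00524, 0.00524, 0.05759, 0.78534, 0.00524, 0.02094, 0.04712 (working shown to 5 dp, full precision carried).
H' = −Σ pᵢ ln pᵢ = −((-0.04774) + (-0.17387) + (-0.02750) + (-0.02750) + (-0.16439) + (-0.18977) + (-0.02750) + (-0.08096) + (-0.14396)) = 0.88318.
With S = 9 species, ln S = 2.19722, so J = 0.88318/2.19722 = 0.40195, i.e. 0.402 to 3 decimal places.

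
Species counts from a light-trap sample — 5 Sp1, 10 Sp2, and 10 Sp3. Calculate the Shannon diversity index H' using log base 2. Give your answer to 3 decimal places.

Total N = 5+10+10 = 25, so the proportions are 0.2, 0.4, 0.4 (working shown to 5 dp, full precision carried).
Each pᵢ log₂ pᵢ term: 0.2×(-2.32193)=-0.46439, 0.4×(-1.32193)=-0.52877, 0.4×(-1.32193)=-0.52877.
Sum = -1.52193, so H' = 1.522.

1.522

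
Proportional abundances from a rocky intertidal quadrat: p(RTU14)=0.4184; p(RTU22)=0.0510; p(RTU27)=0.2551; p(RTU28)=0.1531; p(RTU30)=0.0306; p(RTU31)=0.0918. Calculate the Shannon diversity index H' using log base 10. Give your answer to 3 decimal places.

Each pᵢ log₁₀ pᵢ term (working shown to 5 dp, full precision carried): 0.4184×(-0.37841)=-0.15833, 0.051×(-1.29243)=-0.06591, 0.2551×(-0.59329)=-0.15135, 0.1531×(-0.81502)=-0.12478, 0.0306×(-1.51428)=-0.04634, 0.0918×(-1.03716)=-0.09521.
Sum = -0.64192, so H' = 0.642.

0.642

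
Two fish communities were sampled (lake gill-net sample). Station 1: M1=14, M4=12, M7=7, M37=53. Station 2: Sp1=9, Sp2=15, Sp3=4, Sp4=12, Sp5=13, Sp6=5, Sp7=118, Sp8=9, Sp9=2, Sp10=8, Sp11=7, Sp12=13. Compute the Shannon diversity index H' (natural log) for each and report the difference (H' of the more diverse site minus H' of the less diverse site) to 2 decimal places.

0.65

Station 1: N=86, proportions 0.16279, 0.13953, 0.0814, 0.61628, giving H' = 1.07281 (working shown to 5 dp, full precision carried).
Station 2: N=215, proportions 0.04186, 0.06977, 0.0186, 0.05581, 0.06047, 0.02326, 0.54884, 0.04186, 0.0093, 0.03721, 0.03256, 0.06047, giving H' = 1.72015.
Difference = |1.07281 − 1.72015| = 0.64734, i.e. 0.65 to 2 decimal places.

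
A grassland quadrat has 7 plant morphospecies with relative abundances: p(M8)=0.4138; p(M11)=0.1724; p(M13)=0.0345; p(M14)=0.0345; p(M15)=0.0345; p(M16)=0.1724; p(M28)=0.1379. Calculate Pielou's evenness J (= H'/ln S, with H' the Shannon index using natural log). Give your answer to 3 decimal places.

H' = −Σ pᵢ ln pᵢ = −((-0.36513) + (-0.30307) + (-0.11615) + (-0.11615) + (-0.11615) + (-0.30307) + (-0.27321)) = 1.59294 (working shown to 5 dp, full precision carried).
With S = 7 species, ln S = 1.94591, so J = 1.59294/1.94591 = 0.81861, i.e. 0.819 to 3 decimal places.

0.819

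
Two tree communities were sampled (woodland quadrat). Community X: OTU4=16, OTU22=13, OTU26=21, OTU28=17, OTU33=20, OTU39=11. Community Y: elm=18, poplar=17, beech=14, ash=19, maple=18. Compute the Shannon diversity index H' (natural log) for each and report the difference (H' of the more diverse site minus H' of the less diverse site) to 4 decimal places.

0.1634

Community X: N=98, proportions 0.163265, 0.132653, 0.214286, 0.173469, 0.204082, 0.112245, giving H' = 1.767653 (working shown to 6 dp, full precision carried).
Community Y: N=86, proportions 0.209302, 0.197674, 0.162791, 0.22093, 0.209302, giving H' = 1.604241.
Difference = |1.767653 − 1.604241| = 0.163412, i.e. 0.1634 to 4 decimal places.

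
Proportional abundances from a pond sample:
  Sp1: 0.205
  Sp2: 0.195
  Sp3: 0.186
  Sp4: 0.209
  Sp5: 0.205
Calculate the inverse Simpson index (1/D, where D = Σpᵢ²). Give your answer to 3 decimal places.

D = 0.205² + 0.195² + 0.186² + 0.209² + 0.205² = 0.0420250 + 0.0380250 + 0.0345960 + 0.0436810 + 0.0420250 = 0.2003520 (working shown to 7 dp, full precision carried).
So 1/D = 4.99122, i.e. 4.991 to 3 decimal places.

4.991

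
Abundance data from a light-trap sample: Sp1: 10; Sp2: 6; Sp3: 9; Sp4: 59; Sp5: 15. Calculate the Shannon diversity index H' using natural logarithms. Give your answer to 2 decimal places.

Total N = 10+6+9+59+15 = 99, so the proportions are 0.101, 0.0606, 0.0909, 0.596, 0.1515 (working shown to 4 dp, full precision carried).
Each pᵢ ln pᵢ term: 0.101×(-2.2925)=-0.2316, 0.0606×(-2.8034)=-0.1699, 0.0909×(-2.3979)=-0.2180, 0.596×(-0.5176)=-0.3085, 0.1515×(-1.8871)=-0.2859.
Sum = -1.2138, so H' = 1.21.

1.21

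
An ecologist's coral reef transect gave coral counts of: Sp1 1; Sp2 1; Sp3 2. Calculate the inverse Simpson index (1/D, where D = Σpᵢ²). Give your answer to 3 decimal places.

2.667

Total N = 1+1+2 = 4, so the proportions are 0.25, 0.25, 0.5 (working shown to 6 dp, full precision carried).
D = 0.25² + 0.25² + 0.5² = 0.062500 + 0.062500 + 0.250000 = 0.375000.
So 1/D = 2.66667, i.e. 2.667 to 3 decimal places.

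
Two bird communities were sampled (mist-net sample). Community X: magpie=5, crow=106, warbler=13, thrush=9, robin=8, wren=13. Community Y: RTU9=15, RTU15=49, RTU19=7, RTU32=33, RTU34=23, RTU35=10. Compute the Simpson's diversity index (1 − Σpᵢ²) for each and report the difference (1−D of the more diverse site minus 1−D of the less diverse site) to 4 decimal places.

Community X: N=154, proportions 0.032468, 0.688312, 0.084416, 0.058442, 0.051948, 0.084416, giving 1−D = 0.504807 (working shown to 6 dp, full precision carried).
Community Y: N=137, proportions 0.109489, 0.357664, 0.051095, 0.240876, 0.167883, 0.072993, giving 1−D = 0.765944.
Difference = |0.504807 − 0.765944| = 0.261137, i.e. 0.2611 to 4 decimal places.

0.2611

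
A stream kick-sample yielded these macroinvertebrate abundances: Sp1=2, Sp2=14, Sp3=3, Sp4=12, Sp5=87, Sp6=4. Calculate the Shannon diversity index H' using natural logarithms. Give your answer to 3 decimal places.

Total N = 2+14+3+12+87+4 = 122, so the proportions are 0.01639, 0.11475, 0.02459, 0.09836, 0.71311, 0.03279 (working shown to 5 dp, full precision carried).
Each pᵢ ln pᵢ term: 0.01639×(-4.11087)=-0.06739, 0.11475×(-2.16496)=-0.24844, 0.02459×(-3.70541)=-0.09112, 0.09836×(-2.31911)=-0.22811, 0.71311×(-0.33811)=-0.24111, 0.03279×(-3.41773)=-0.11206.
Sum = -0.98823, so H' = 0.988.

0.988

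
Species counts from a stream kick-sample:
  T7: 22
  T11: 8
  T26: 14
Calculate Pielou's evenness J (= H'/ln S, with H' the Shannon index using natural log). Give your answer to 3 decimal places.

0.929

Total N = 22+8+14 = 44, so the proportions are 0.5, 0.18182, 0.31818 (working shown to 5 dp, full precision carried).
H' = −Σ pᵢ ln pᵢ = −((-0.34657) + (-0.30995) + (-0.36436)) = 1.02089.
With S = 3 species, ln S = 1.09861, so J = 1.02089/1.09861 = 0.92925, i.e. 0.929 to 3 decimal places.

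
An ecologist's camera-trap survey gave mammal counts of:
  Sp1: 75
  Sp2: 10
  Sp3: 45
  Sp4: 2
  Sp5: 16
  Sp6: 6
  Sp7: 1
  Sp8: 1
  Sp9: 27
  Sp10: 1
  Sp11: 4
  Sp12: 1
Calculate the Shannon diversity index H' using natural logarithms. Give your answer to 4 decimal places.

Total N = 75+10+45+2+16+6+1+1+27+1+4+1 = 189, so the proportions are 0.396825, 0.05291, 0.238095, 0.010582, 0.084656, 0.031746, 0.005291, 0.005291, 0.142857, 0.005291, 0.021164, 0.005291 (working shown to 6 dp, full precision carried).
Each pᵢ ln pᵢ term: 0.396825×(-0.924259)=-0.366769, 0.05291×(-2.939162)=-0.155511, 0.238095×(-1.435085)=-0.341687, 0.010582×(-4.548600)=-0.048133, 0.084656×(-2.469158)=-0.209029, 0.031746×(-3.449988)=-0.109523, 0.005291×(-5.241747)=-0.027734, 0.005291×(-5.241747)=-0.027734, 0.142857×(-1.945910)=-0.277987, 0.005291×(-5.241747)=-0.027734, 0.021164×(-3.855453)=-0.081597, 0.005291×(-5.241747)=-0.027734.
Sum = -1.701174, so H' = 1.7012.

1.7012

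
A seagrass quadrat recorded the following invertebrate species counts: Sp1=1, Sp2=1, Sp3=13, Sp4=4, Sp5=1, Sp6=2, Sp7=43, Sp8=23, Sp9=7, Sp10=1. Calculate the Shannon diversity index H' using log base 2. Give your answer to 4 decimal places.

2.2607

Total N = 1+1+13+4+1+2+43+23+7+1 = 96, so the proportions are 0.010417, 0.010417, 0.135417, 0.041667, 0.010417, 0.020833, 0.447917, 0.239583, 0.072917, 0.010417 (working shown to 6 dp, full precision carried).
Each pᵢ log₂ pᵢ term: 0.010417×(-6.584963)=-0.068593, 0.010417×(-6.584963)=-0.068593, 0.135417×(-2.884523)=-0.390612, 0.041667×(-4.584963)=-0.191040, 0.010417×(-6.584963)=-0.068593, 0.020833×(-5.584963)=-0.116353, 0.447917×(-1.158698)=-0.519000, 0.239583×(-2.061401)=-0.493877, 0.072917×(-3.777608)=-0.275451, 0.010417×(-6.584963)=-0.068593.
Sum = -2.260707, so H' = 2.2607.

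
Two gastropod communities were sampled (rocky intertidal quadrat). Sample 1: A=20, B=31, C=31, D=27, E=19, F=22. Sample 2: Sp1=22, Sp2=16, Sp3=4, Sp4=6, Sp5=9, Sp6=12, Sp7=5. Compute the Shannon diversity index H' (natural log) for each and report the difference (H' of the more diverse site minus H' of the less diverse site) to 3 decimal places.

0.014

Sample 1: N=150, proportions 0.13333, 0.20667, 0.20667, 0.18, 0.12667, 0.14667, giving H' = 1.77226 (working shown to 5 dp, full precision carried).
Sample 2: N=74, proportions 0.2973, 0.21622, 0.05405, 0.08108, 0.12162, 0.16216, 0.06757, giving H' = 1.78648.
Difference = |1.77226 − 1.78648| = 0.01422, i.e. 0.014 to 3 decimal places.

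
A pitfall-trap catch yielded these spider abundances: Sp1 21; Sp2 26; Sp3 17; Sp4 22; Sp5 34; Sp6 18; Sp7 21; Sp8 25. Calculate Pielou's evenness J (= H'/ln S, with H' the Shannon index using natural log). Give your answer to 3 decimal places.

0.989

Total N = 21+26+17+22+34+18+21+25 = 184, so the proportions are 0.11413, 0.1413, 0.09239, 0.11957, 0.18478, 0.09783, 0.11413, 0.13587 (working shown to 5 dp, full precision carried).
H' = −Σ pᵢ ln pᵢ = −((-0.24771) + (-0.27651) + (-0.22005) + (-0.25394) + (-0.31202) + (-0.22740) + (-0.24771) + (-0.27120)) = 2.05655.
With S = 8 species, ln S = 2.07944, so J = 2.05655/2.07944 = 0.98899, i.e. 0.989 to 3 decimal places.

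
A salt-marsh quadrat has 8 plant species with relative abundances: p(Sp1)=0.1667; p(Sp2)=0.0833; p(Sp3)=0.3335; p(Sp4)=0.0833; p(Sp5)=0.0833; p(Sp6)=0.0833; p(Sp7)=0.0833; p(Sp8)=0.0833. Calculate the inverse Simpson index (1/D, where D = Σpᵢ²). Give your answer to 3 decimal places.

5.536

D = 0.1667² + 0.0833² + 0.3335² + 0.0833² + 0.0833² + 0.0833² + 0.0833² + 0.0833² = 0.0277889 + 0.0069389 + 0.1112223 + 0.0069389 + 0.0069389 + 0.0069389 + 0.0069389 + 0.0069389 = 0.1806445 (working shown to 7 dp, full precision carried).
So 1/D = 5.53574, i.e. 5.536 to 3 decimal places.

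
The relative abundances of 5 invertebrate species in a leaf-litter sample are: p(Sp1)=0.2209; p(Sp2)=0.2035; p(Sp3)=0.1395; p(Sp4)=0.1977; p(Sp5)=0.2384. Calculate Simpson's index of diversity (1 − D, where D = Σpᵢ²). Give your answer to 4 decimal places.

D = 0.2209² + 0.2035² + 0.1395² + 0.1977² + 0.2384² = 0.048797 + 0.041412 + 0.019460 + 0.039085 + 0.056835 = 0.205589 (working shown to 6 dp, full precision carried).
So 1 − D = 0.794411, i.e. 0.7944 to 4 decimal places.

0.7944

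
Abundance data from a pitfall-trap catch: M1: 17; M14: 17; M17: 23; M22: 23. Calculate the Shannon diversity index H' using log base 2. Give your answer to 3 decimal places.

Total N = 17+17+23+23 = 80, so the proportions are 0.2125, 0.2125, 0.2875, 0.2875 (working shown to 5 dp, full precision carried).
Each pᵢ log₂ pᵢ term: 0.2125×(-2.23447)=-0.47482, 0.2125×(-2.23447)=-0.47482, 0.2875×(-1.79837)=-0.51703, 0.2875×(-1.79837)=-0.51703.
Sum = -1.98371, so H' = 1.984.

1.984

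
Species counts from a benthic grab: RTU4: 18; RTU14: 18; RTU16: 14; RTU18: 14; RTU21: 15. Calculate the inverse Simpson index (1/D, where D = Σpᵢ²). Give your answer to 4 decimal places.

4.9336

Total N = 18+18+14+14+15 = 79, so the proportions are 0.2278481, 0.2278481, 0.17721519, 0.17721519, 0.18987342 (working shown to 8 dp, full precision carried).
D = 0.2278481² + 0.2278481² + 0.17721519² + 0.17721519² + 0.18987342² = 0.05191476 + 0.05191476 + 0.03140522 + 0.03140522 + 0.03605191 = 0.20269188.
So 1/D = 4.933597, i.e. 4.9336 to 4 decimal places.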